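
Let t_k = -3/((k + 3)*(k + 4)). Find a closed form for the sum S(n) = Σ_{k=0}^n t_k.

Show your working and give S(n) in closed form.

S(n) = (-n - 1)/(n + 4)

r(k) = (k + 3)/(k + 5) after simplifying.
A = k + 3, B = k + 5, C = 1.
Key eq: (k + 3)·f(k+1) = (k + 4)·f(k) + (1).
d = 1 from the (1,1,0) case.
Solving with deg f ≤ 1: f(k) = k/3.
So s_k = (B(k−1)f/C)·t_k = (k*(k + 4)/3)·t_k = -k/(k + 3).
s_(k+1) − s_k = -3/(k**2 + 7*k + 12) = t_k.
Telescope: S(n) = s_(n+1) − s_(0) = (-n - 1)/(n + 4) − (0) = (-n - 1)/(n + 4).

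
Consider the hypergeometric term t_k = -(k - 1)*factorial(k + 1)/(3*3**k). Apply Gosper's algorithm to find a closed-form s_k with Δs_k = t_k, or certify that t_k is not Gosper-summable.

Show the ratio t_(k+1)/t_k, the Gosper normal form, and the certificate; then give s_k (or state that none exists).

s_k = -factorial(k + 1)/3**k

Ratio r(k) = k*(k + 2)/(3*(k - 1)).
Normal form (A,B,C) = (k/3 + 2/3, 1, k - 1).
Set up (k/3 + 2/3)·f(k+1) − (1)·f(k) − (k - 1) = 0.
Degrees (1,0,1) ⇒ d ≤ 0.
A polynomial solution: f(k) = 3.
So s_k = (B(k−1)f/C)·t_k = (3/(k - 1))·t_k = -factorial(k + 1)/3**k.
Δs = -(k - 1)*factorial(k + 1)/(3*3**k), as required.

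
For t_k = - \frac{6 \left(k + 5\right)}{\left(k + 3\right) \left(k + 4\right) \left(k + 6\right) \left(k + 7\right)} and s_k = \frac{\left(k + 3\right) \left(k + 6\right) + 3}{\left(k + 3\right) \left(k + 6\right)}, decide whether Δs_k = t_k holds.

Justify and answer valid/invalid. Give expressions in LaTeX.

Valid: the claim telescopes to t_k.

s_(k+1) = ((k + 4)*(k + 7) + 3)/((k + 4)*(k + 7))
s_(k+1) − s_k = 6*(-k - 5)/(k**4 + 20*k**3 + 145*k**2 + 450*k + 504)
(s_(k+1) − s_k) − t_k = 0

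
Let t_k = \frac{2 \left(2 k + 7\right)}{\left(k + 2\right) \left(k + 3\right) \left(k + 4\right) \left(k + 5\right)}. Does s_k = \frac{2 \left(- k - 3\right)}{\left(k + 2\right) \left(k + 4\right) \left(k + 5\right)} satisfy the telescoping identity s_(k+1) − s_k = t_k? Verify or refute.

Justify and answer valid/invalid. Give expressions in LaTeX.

s_(k+1) = 2*(-k - 4)/((k + 3)*(k + 5)*(k + 6))
s_(k+1) − s_k = 2*(2*k**2 + 13*k + 22)/(k**5 + 20*k**4 + 155*k**3 + 580*k**2 + 1044*k + 720)
(s_(k+1) − s_k) − t_k = 4*(-3*k - 10)/(k**5 + 20*k**4 + 155*k**3 + 580*k**2 + 1044*k + 720)

Invalid: residual \frac{4 \left(- 3 k - 10\right)}{k^{5} + 20 k^{4} + 155 k^{3} + 580 k^{2} + 1044 k + 720} ≠ 0.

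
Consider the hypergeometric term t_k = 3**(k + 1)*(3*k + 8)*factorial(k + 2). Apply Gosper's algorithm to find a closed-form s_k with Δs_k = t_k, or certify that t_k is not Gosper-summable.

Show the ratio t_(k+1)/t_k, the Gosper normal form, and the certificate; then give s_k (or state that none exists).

s_k = 3**(k + 1)*factorial(k + 2)

t_(k+1)/t_k = 3*(k + 3)*(3*k + 11)/(3*k + 8).
So A=3*k + 9 and B=1, with C=k + 8/3.
Need (3*k + 9)·f(k+1) − (1)·f(k) = k + 8/3.
Bound: deg f ≤ 0.
Solve for f: f(k) = 1/3 (degree 0 ≤ 0).
So s_k = (B(k−1)f/C)·t_k = (1/(3*k + 8))·t_k = 3**(k + 1)*factorial(k + 2).
Check: Δs_k = 3**(k + 1)*(3*k + 8)*factorial(k + 2). ✓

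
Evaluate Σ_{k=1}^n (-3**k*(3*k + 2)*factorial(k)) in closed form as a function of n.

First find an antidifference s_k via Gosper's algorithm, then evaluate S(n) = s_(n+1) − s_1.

r(k) = 3*(k + 1)*(3*k + 5)/(3*k + 2) after simplifying.
A = 3*k + 3, B = 1, C = k + 2/3.
Need (3*k + 3)·f(k+1) − (1)·f(k) = k + 2/3.
Degrees (1,0,1) ⇒ d ≤ 0.
Coefficient equations give f(k) = 1/3.
R(k) = B(k−1)·f(k)/C(k) = 1/(3*k + 2); s_k = R·t_k = -3**k*factorial(k).
s_(k+1) − s_k = -3**k*(3*k + 2)*factorial(k) = t_k.
Evaluate: s_(n+1) = -3**(n + 1)*factorial(n + 1); subtract s_(1) = -3 ⇒ S(n) = -3*3**n*factorial(n + 1) + 3.

S(n) = -3*3**n*factorial(n + 1) + 3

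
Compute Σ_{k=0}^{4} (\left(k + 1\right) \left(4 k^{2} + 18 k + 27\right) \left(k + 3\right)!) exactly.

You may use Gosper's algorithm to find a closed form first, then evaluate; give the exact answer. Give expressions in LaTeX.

t_(k+1)/t_k = (k + 2)*(k + 4)*(18*k + 4*(k + 1)**2 + 45)/((k + 1)*(4*k**2 + 18*k + 27)).
So A=k + 4 and B=1, with C=k**3 + 11*k**2/2 + 45*k/4 + 27/4.
Key eq: (k + 4)·f(k+1) = (1)·f(k) + (k**3 + 11*k**2/2 + 45*k/4 + 27/4).
Degrees (1,0,3) ⇒ d ≤ 2.
Solve for f: f(k) = (4*k**2 + 2*k + 1)/4 (degree 2 ≤ 2).
Then R = B(k−1)f/C = (4*k**2 + 2*k + 1)/((k + 1)*(4*k**2 + 18*k + 27)), so s_k = R(k)·t_k = (4*k**2 + 2*k + 1)*factorial(k + 3).
Check: Δs_k = (k + 1)*(4*k**2 + 18*k + 27)*factorial(k + 3). ✓
Telescoping: Σ = s_(5) − s_(0) = 4475520 − (6) = 4475514.

Σ = 4475514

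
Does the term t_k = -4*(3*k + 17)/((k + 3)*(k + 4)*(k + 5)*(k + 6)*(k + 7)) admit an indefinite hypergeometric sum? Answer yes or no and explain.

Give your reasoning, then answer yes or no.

Yes. s_k = k*(-k**2 - 13*k - 54)/(18*(k**3 + 13*k**2 + 54*k + 72)).

Step 1: r(k) = (k + 3)*(3*k + 20)/((k + 8)*(3*k + 17)).
Normal form (A,B,C) = (k + 3, k + 8, k + 17/3).
f must satisfy (k + 3)·f(k+1) − (k + 7)·f(k) = k + 17/3.
From deg A=1, deg B=1, deg C=1: d=4.
Solving with deg f ≤ 4: f(k) = k*(k + 5)*(k**2 + 13*k + 54)/216.
Certificate R = B(k−1)f/C = k*(k + 5)*(k + 7)*(k**2 + 13*k + 54)/(72*(3*k + 17)) gives s_k = k*(-k**2 - 13*k - 54)/(18*(k**3 + 13*k**2 + 54*k + 72)).
Verify: 4*(-3*k - 17)/(k**5 + 25*k**4 + 245*k**3 + 1175*k**2 + 2754*k + 2520) matches t_k.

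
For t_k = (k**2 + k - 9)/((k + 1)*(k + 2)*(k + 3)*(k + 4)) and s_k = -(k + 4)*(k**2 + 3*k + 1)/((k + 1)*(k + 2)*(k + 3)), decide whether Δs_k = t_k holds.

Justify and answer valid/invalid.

Valid: the claim telescopes to t_k.

s_(k+1) = -(k + 5)*(3*k + (k + 1)**2 + 4)/((k + 2)*(k + 3)*(k + 4))
s_(k+1) − s_k = (k**2 + k - 9)/(k**4 + 10*k**3 + 35*k**2 + 50*k + 24)
(s_(k+1) − s_k) − t_k = 0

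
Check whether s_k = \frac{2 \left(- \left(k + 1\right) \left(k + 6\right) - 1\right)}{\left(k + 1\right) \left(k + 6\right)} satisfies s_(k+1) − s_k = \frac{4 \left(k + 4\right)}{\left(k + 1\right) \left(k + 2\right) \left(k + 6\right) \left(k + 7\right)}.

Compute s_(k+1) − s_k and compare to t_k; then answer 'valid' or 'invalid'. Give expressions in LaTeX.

valid; difference matches t_k

s_(k+1) = 2*(-(k + 2)*(k + 7) - 1)/((k + 2)*(k + 7))
s_(k+1) − s_k = 4*(k + 4)/(k**4 + 16*k**3 + 83*k**2 + 152*k + 84)
(s_(k+1) − s_k) − t_k = 0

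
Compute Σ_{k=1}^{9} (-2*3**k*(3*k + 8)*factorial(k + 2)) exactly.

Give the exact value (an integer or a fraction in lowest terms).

Σ = -56569130956764

Compute t_(k+1)/t_k: get 3*(k + 3)*(3*k + 11)/(3*k + 8).
Gosper form: A/B · C(k+1)/C(k) with A=3*k + 9, B=1, C=k + 8/3.
Need (3*k + 9)·f(k+1) − (1)·f(k) = k + 8/3.
d = 0 from the (1,0,1) case.
A polynomial solution: f(k) = 1/3.
Get s_k = R·t_k = -2*3**k*factorial(k + 2) with R(k) = B(k−1)f(k)/C(k) = 1/(3*k + 8).
s_(k+1) − s_k = -2*3**k*(3*k + 8)*factorial(k + 2) = t_k.
Sum = s_(10) − s_(1); s_(10) = -56569130956800, s_(1) = -36 ⇒ -56569130956764.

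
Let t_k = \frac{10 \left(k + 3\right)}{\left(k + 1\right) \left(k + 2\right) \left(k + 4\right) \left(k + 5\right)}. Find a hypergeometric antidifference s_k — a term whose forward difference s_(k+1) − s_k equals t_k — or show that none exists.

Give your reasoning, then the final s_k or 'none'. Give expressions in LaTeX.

t_(k+1)/t_k = (k + 1)*(k + 4)**2/((k + 3)**2*(k + 6)).
Normal form (A,B,C) = (k + 1, k + 6, k**2 + 6*k + 9).
Need (k + 1)·f(k+1) − (k + 5)·f(k) = k**2 + 6*k + 9.
deg f ≤ 4 (via 1,1,2).
Solving with deg f ≤ 4: f(k) = k*(k + 2)*(k + 3)*(k + 5)/8.
Then R = B(k−1)f/C = k*(k + 2)*(k + 5)**2/(8*(k + 3)), so s_k = R(k)·t_k = 5*k*(k + 5)/(4*(k**2 + 5*k + 4)).
s_(k+1) − s_k = 10*(k + 3)/(k**4 + 12*k**3 + 49*k**2 + 78*k + 40) = t_k.

s_k = \frac{5 k \left(k + 5\right)}{4 \left(k^{2} + 5 k + 4\right)}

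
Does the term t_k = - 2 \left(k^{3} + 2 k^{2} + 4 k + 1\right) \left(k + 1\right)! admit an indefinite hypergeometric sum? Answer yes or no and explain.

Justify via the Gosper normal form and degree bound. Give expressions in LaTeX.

Yes. s_k = - 2 \left(k^{2} - k + 1\right) \left(k + 1\right)!.

t_(k+1)/t_k = (k**4 + 7*k**3 + 21*k**2 + 30*k + 16)/(k**3 + 2*k**2 + 4*k + 1).
So A=k + 2 and B=1, with C=k**3 + 2*k**2 + 4*k + 1.
Key eq: (k + 2)·f(k+1) = (1)·f(k) + (k**3 + 2*k**2 + 4*k + 1).
deg f ≤ 2 (via 1,0,3).
Match coefficients ⇒ f(k) = k**2 - k + 1.
Certificate R = B(k−1)f/C = (k**2 - k + 1)/(k**3 + 2*k**2 + 4*k + 1) gives s_k = -2*(k**2 - k + 1)*factorial(k + 1).
Verify: -2*(k**3 + 2*k**2 + 4*k + 1)*factorial(k + 1) matches t_k.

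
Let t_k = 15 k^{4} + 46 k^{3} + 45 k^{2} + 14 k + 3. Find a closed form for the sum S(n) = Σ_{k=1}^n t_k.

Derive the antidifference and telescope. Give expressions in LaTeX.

Ratio r(k) = (15*k**4 + 106*k**3 + 273*k**2 + 302*k + 123)/(15*k**4 + 46*k**3 + 45*k**2 + 14*k + 3).
Take A(k)=1, B(k)=1, C(k)=k**4 + 46*k**3/15 + 3*k**2 + 14*k/15 + 1/5.
Solve (1)·f(k+1) − (1)·f(k) = k**4 + 46*k**3/15 + 3*k**2 + 14*k/15 + 1/5.
Bound: deg f ≤ 5.
Coefficient equations give f(k) = k*(3*k**4 + 4*k**3 - 3*k**2 - 4*k + 3)/15.
So s_k = (B(k−1)f/C)·t_k = (k*(3*k**4 + 4*k**3 - 3*k**2 - 4*k + 3)/(15*k**4 + 46*k**3 + 45*k**2 + 14*k + 3))·t_k = k*(3*k**4 + 4*k**3 - 3*k**2 - 4*k + 3).
Check: Δs_k = 15*k**4 + 46*k**3 + 45*k**2 + 14*k + 3. ✓
Σ_(k=1)^n t_k = s_(n+1) − s_(1) = (3*n**5 + 19*n**4 + 43*n**3 + 41*n**2 + 17*n + 3) − (3), i.e. n*(3*n**4 + 19*n**3 + 43*n**2 + 41*n + 17).

S(n) = n \left(3 n^{4} + 19 n^{3} + 43 n^{2} + 41 n + 17\right)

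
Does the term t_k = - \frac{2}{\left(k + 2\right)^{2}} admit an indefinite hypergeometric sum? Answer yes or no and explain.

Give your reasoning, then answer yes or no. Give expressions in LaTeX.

Ratio r(k) = (k + 2)**2/(k + 3)**2.
A = k**2 + 4*k + 4, B = k**2 + 6*k + 9, C = 1.
Need (k**2 + 4*k + 4)·f(k+1) − (k**2 + 4*k + 4)·f(k) = 1.
deg f ≤ 0 (via 2,2,0).
Generic f = c0 gives residual -1; -1 = 0 cannot hold, so t_k is not Gosper-summable.

No. Not Gosper-summable.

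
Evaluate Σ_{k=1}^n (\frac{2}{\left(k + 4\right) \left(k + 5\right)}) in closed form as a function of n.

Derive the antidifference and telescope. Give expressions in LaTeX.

Compute t_(k+1)/t_k: get (k + 4)/(k + 6).
Gosper form: A/B · C(k+1)/C(k) with A=k + 4, B=k + 6, C=1.
Need (k + 4)·f(k+1) − (k + 5)·f(k) = 1.
Bound: deg f ≤ 1.
A polynomial solution: f(k) = k/4.
Get s_k = R·t_k = k/(2*(k + 4)) with R(k) = B(k−1)f(k)/C(k) = k*(k + 5)/4.
s_(k+1) − s_k = 2/(k**2 + 9*k + 20) = t_k.
Evaluate: s_(n+1) = (n + 1)/(2*(n + 5)); subtract s_(1) = 1/10 ⇒ S(n) = 2*n/(5*(n + 5)).

S(n) = \frac{2 n}{5 \left(n + 5\right)}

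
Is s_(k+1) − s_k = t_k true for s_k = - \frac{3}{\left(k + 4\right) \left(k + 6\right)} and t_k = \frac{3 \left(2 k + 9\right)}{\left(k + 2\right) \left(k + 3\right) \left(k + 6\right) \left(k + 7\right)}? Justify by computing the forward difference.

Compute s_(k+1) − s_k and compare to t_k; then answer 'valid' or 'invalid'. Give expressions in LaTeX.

Invalid: residual \frac{18 \left(- k^{2} - 9 k - 19\right)}{k^{6} + 27 k^{5} + 295 k^{4} + 1665 k^{3} + 5104 k^{2} + 8028 k + 5040} ≠ 0.

s_(k+1) = -3/((k + 5)*(k + 7))
s_(k+1) − s_k = 3*(2*k + 11)/(k**4 + 22*k**3 + 179*k**2 + 638*k + 840)
(s_(k+1) − s_k) − t_k = 18*(-k**2 - 9*k - 19)/(k**6 + 27*k**5 + 295*k**4 + 1665*k**3 + 5104*k**2 + 8028*k + 5040)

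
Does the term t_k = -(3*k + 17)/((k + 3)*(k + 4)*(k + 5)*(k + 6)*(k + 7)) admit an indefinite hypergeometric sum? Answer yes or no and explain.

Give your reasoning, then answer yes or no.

r(k) = (k + 3)*(3*k + 20)/((k + 8)*(3*k + 17)) after simplifying.
Normal form (A,B,C) = (k + 3, k + 8, k + 17/3).
Solve (k + 3)·f(k+1) − (k + 7)·f(k) = k + 17/3.
Bound: deg f ≤ 4.
A polynomial solution: f(k) = k*(k + 5)*(k**2 + 13*k + 54)/216.
R(k) = B(k−1)·f(k)/C(k) = k*(k + 5)*(k + 7)*(k**2 + 13*k + 54)/(72*(3*k + 17)); s_k = R·t_k = k*(-k**2 - 13*k - 54)/(72*(k**3 + 13*k**2 + 54*k + 72)).
Check: Δs_k = (-3*k - 17)/(k**5 + 25*k**4 + 245*k**3 + 1175*k**2 + 2754*k + 2520). ✓

Yes. s_k = k*(-k**2 - 13*k - 54)/(72*(k**3 + 13*k**2 + 54*k + 72)).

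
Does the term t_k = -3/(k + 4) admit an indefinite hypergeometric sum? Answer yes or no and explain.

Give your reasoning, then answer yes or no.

The ratio is (k + 4)/(k + 5).
Take A(k)=k + 4, B(k)=k + 5, C(k)=1.
Need (k + 4)·f(k+1) − (k + 4)·f(k) = 1.
Bound: deg f ≤ 0.
f = c0 ⇒ A·f(k+1) − B(k−1)·f(k) − C = -1. The system {-1 = 0} is inconsistent; no antidifference.

No. Not Gosper-summable.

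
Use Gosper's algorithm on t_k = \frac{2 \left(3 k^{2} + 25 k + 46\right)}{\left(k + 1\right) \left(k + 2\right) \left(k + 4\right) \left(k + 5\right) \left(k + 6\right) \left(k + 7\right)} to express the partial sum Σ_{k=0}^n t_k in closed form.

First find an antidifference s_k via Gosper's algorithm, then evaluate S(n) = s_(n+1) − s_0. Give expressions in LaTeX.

Ratio r(k) = (k + 1)*(k + 4)*(25*k + 3*(k + 1)**2 + 71)/((k + 3)*(k + 8)*(3*k**2 + 25*k + 46)).
So A=k + 1 and B=k + 8, with C=k**3 + 34*k**2/3 + 121*k/3 + 46.
Need (k + 1)·f(k+1) − (k + 7)·f(k) = k**3 + 34*k**2/3 + 121*k/3 + 46.
deg f ≤ 6 (via 1,1,3).
Solving with deg f ≤ 6: f(k) = k*(k + 2)*(k + 3)*(k + 5)*(k**2 + 11*k + 34)/72.
Get s_k = R·t_k = k*(k**2 + 11*k + 34)/(12*(k**3 + 11*k**2 + 34*k + 24)) with R(k) = B(k−1)f(k)/C(k) = k*(k + 2)*(k + 5)*(k + 7)*(k**2 + 11*k + 34)/(24*(3*k**2 + 25*k + 46)).
Check: Δs_k = 2*(3*k**2 + 25*k + 46)/(k**6 + 25*k**5 + 247*k**4 + 1219*k**3 + 3112*k**2 + 3796*k + 1680). ✓
Telescope: S(n) = s_(n+1) − s_(0) = (n**3 + 14*n**2 + 59*n + 46)/(12*(n**3 + 14*n**2 + 59*n + 70)) − (0) = (n**3 + 14*n**2 + 59*n + 46)/(12*(n**3 + 14*n**2 + 59*n + 70)).

S(n) = \frac{n^{3} + 14 n^{2} + 59 n + 46}{12 \left(n^{3} + 14 n^{2} + 59 n + 70\right)}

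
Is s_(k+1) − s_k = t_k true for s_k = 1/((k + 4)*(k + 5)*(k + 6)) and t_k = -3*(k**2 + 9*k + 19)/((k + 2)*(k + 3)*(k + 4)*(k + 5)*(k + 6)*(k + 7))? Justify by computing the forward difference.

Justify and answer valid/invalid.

Invalid: residual 3*(4*k + 13)/(k**6 + 27*k**5 + 295*k**4 + 1665*k**3 + 5104*k**2 + 8028*k + 5040) ≠ 0.

s_(k+1) = 1/((k + 5)*(k + 6)*(k + 7))
s_(k+1) − s_k = -3/((k + 4)*(k + 5)*(k + 6)*(k + 7))
(s_(k+1) − s_k) − t_k = 3*(4*k + 13)/(k**6 + 27*k**5 + 295*k**4 + 1665*k**3 + 5104*k**2 + 8028*k + 5040)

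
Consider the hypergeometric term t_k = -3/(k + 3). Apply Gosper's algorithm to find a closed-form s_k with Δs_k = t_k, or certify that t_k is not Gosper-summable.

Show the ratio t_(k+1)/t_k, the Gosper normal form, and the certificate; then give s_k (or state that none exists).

none — t_k is not Gosper-summable

Compute t_(k+1)/t_k: get (k + 3)/(k + 4).
Gosper form: A/B · C(k+1)/C(k) with A=k + 3, B=k + 4, C=1.
Key eq: (k + 3)·f(k+1) = (k + 3)·f(k) + (1).
From deg A=1, deg B=1, deg C=0: d=0.
Put f(k) = c0: A·f(k+1) − B(k−1)·f(k) − C = -1; need -1 = 0 — inconsistent ⇒ no f, not summable.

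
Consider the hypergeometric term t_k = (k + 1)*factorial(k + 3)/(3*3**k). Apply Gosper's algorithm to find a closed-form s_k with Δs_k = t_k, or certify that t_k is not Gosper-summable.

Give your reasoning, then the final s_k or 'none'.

t_(k+1)/t_k = (k + 2)*(k + 4)/(3*(k + 1)).
Factor: A=k/3 + 4/3; B=1; C=k + 1.
Set up (k/3 + 4/3)·f(k+1) − (1)·f(k) − (k + 1) = 0.
deg f ≤ 0 (via 1,0,1).
Solve for f: f(k) = 3 (degree 0 ≤ 0).
Certificate R = B(k−1)f/C = 3/(k + 1) gives s_k = factorial(k + 3)/3**k.
s_(k+1) − s_k = (k + 1)*factorial(k + 3)/(3*3**k) = t_k.

s_k = factorial(k + 3)/3**k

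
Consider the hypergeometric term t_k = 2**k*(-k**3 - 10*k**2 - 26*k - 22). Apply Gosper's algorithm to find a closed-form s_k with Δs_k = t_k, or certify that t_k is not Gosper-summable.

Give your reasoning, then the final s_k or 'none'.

s_k = 2**k*(-k**3 - 4*k**2 - 4*k - 4)

Compute t_(k+1)/t_k: get 2*(k**3 + 13*k**2 + 49*k + 59)/(k**3 + 10*k**2 + 26*k + 22).
Take A(k)=2, B(k)=1, C(k)=k**3 + 10*k**2 + 26*k + 22.
Set up (2)·f(k+1) − (1)·f(k) − (k**3 + 10*k**2 + 26*k + 22) = 0.
d = 3 from the (0,0,3) case.
Coefficient equations give f(k) = k**3 + 4*k**2 + 4*k + 4.
So s_k = (B(k−1)f/C)·t_k = ((k**3 + 4*k**2 + 4*k + 4)/(k**3 + 10*k**2 + 26*k + 22))·t_k = 2**k*(-k**3 - 4*k**2 - 4*k - 4).
s_(k+1) − s_k = 2**k*(-k**3 - 10*k**2 - 26*k - 22) = t_k.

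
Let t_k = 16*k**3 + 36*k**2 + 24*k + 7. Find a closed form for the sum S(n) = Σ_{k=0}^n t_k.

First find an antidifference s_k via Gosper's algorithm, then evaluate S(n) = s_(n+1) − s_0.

S(n) = 4*n**4 + 20*n**3 + 34*n**2 + 25*n + 7

Step 1: r(k) = (16*k**3 + 84*k**2 + 144*k + 83)/(16*k**3 + 36*k**2 + 24*k + 7).
Factor: A=1; B=1; C=k**3 + 9*k**2/4 + 3*k/2 + 7/16.
Need (1)·f(k+1) − (1)·f(k) = k**3 + 9*k**2/4 + 3*k/2 + 7/16.
Bound: deg f ≤ 4.
Coefficient equations give f(k) = k*(4*k**3 + 4*k**2 - 2*k + 1)/16.
Certificate R = B(k−1)f/C = k*(4*k**3 + 4*k**2 - 2*k + 1)/(16*k**3 + 36*k**2 + 24*k + 7) gives s_k = k*(4*k**3 + 4*k**2 - 2*k + 1).
Verify: 16*k**3 + 36*k**2 + 24*k + 7 matches t_k.
s_(n+1) = 4*n**4 + 20*n**3 + 34*n**2 + 25*n + 7 and s_(0) = 0, so S(n) = 4*n**4 + 20*n**3 + 34*n**2 + 25*n + 7.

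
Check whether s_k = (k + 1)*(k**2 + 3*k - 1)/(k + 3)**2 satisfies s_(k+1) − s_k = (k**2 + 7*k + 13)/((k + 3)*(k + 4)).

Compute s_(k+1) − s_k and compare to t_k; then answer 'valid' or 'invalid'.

Invalid: residual 2*(-3*k**2 - 23*k - 43)/(k**4 + 14*k**3 + 73*k**2 + 168*k + 144) ≠ 0.

s_(k+1) = (k + 2)*(3*k + (k + 1)**2 + 2)/(k + 4)**2
s_(k+1) − s_k = (k**4 + 14*k**3 + 68*k**2 + 129*k + 70)/(k**4 + 14*k**3 + 73*k**2 + 168*k + 144)
(s_(k+1) − s_k) − t_k = 2*(-3*k**2 - 23*k - 43)/(k**4 + 14*k**3 + 73*k**2 + 168*k + 144)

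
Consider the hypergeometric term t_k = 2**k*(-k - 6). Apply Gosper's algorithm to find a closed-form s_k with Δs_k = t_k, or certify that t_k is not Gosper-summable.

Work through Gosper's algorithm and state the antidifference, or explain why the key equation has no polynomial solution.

s_k = 2**k*(-k - 4)

Ratio r(k) = 2*(k + 7)/(k + 6).
So A=2 and B=1, with C=k + 6.
Set up (2)·f(k+1) − (1)·f(k) − (k + 6) = 0.
Bound: deg f ≤ 1.
Solving with deg f ≤ 1: f(k) = k + 4.
Certificate R = B(k−1)f/C = (k + 4)/(k + 6) gives s_k = 2**k*(-k - 4).
Verify: 2**k*(-k - 6) matches t_k.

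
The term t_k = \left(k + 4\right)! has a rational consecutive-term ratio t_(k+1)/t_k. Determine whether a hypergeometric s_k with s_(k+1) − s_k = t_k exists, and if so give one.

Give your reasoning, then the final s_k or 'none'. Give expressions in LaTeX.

none (Gosper's algorithm certifies no s_k)

r(k) = k + 5 after simplifying.
Normal form (A,B,C) = (k + 5, 1, 1).
Solve (k + 5)·f(k+1) − (1)·f(k) = 1.
From deg A=1, deg B=0, deg C=0: d=-1.
deg f ≤ -1 is impossible — no certificate.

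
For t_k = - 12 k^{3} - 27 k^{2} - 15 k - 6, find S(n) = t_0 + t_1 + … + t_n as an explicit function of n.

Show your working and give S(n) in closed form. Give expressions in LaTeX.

S(n) = - 3 n^{4} - 15 n^{3} - 24 n^{2} - 18 n - 6

t_(k+1)/t_k = (4*k**3 + 21*k**2 + 35*k + 20)/(4*k**3 + 9*k**2 + 5*k + 2).
Take A(k)=1, B(k)=1, C(k)=k**3 + 9*k**2/4 + 5*k/4 + 1/2.
Need (1)·f(k+1) − (1)·f(k) = k**3 + 9*k**2/4 + 5*k/4 + 1/2.
deg f ≤ 4 (via 0,0,3).
Solve for f: f(k) = k*(k**3 + k**2 - k + 1)/4 (degree 4 ≤ 4).
R(k) = B(k−1)·f(k)/C(k) = k*(k**3 + k**2 - k + 1)/(4*k**3 + 9*k**2 + 5*k + 2); s_k = R·t_k = 3*k*(-k**3 - k**2 + k - 1).
Check: Δs_k = -12*k**3 - 27*k**2 - 15*k - 6. ✓
Σ_(k=0)^n t_k = s_(n+1) − s_(0) = (-3*n**4 - 15*n**3 - 24*n**2 - 18*n - 6) − (0), i.e. -3*n**4 - 15*n**3 - 24*n**2 - 18*n - 6.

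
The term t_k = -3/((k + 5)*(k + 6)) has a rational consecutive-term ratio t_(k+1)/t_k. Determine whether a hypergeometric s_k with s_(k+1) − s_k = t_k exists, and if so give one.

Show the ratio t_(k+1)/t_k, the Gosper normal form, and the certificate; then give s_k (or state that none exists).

The ratio is (k + 5)/(k + 7).
Factor: A=k + 5; B=k + 7; C=1.
Solve (k + 5)·f(k+1) − (k + 6)·f(k) = 1.
d = 1 from the (1,1,0) case.
Solving with deg f ≤ 1: f(k) = k/5.
So s_k = (B(k−1)f/C)·t_k = (k*(k + 6)/5)·t_k = -3*k/(5*k + 25).
Check: Δs_k = -3/(k**2 + 11*k + 30). ✓

s_k = -3*k/(5*k + 25)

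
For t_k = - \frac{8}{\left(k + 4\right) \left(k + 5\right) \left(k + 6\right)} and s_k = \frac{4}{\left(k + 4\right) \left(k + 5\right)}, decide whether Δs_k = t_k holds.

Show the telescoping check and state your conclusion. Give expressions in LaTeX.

s_(k+1) = 4/((k + 5)*(k + 6))
s_(k+1) − s_k = -8/(k**3 + 15*k**2 + 74*k + 120)
(s_(k+1) − s_k) − t_k = 0

Valid: the claim telescopes to t_k.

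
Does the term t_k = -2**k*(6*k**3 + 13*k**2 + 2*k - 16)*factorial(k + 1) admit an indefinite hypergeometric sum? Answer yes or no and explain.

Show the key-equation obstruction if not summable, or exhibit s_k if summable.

Yes. s_k = -2**k*(k - 2)*(3*k + 2)*factorial(k + 1).

r(k) = 2*(6*k**4 + 43*k**3 + 108*k**2 + 97*k + 10)/(6*k**3 + 13*k**2 + 2*k - 16) after simplifying.
A = 2*k + 4, B = 1, C = k**3 + 13*k**2/6 + k/3 - 8/3.
Set up (2*k + 4)·f(k+1) − (1)·f(k) − (k**3 + 13*k**2/6 + k/3 - 8/3) = 0.
Bound: deg f ≤ 2.
Solve for f: f(k) = (k - 2)*(3*k + 2)/6 (degree 2 ≤ 2).
So s_k = (B(k−1)f/C)·t_k = ((k - 2)*(3*k + 2)/(6*k**3 + 13*k**2 + 2*k - 16))·t_k = -2**k*(k - 2)*(3*k + 2)*factorial(k + 1).
Verify: -2**k*(6*k**3 + 13*k**2 + 2*k - 16)*factorial(k + 1) matches t_k.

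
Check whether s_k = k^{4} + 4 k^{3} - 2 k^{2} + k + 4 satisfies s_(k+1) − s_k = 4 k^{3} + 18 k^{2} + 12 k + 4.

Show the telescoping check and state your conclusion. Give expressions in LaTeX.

Valid — Δs_k = t_k.

s_(k+1) = k**4 + 8*k**3 + 16*k**2 + 13*k + 8
s_(k+1) − s_k = 4*k**3 + 18*k**2 + 12*k + 4
(s_(k+1) − s_k) − t_k = 0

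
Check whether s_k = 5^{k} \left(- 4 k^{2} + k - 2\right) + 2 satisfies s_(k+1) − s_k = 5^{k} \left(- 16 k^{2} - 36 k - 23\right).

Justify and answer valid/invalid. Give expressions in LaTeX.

valid (s_(k+1) − s_k reduces to t_k)

s_(k+1) = 5**(k + 1)*(k - 4*(k + 1)**2 - 1) + 2
s_(k+1) − s_k = 5**k*(-16*k**2 - 36*k - 23)
(s_(k+1) − s_k) − t_k = 0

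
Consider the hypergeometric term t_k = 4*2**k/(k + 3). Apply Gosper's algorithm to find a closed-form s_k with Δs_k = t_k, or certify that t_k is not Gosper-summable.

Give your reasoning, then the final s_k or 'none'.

t_(k+1)/t_k = 2*(k + 3)/(k + 4).
Factor: A=2*k + 6; B=k + 4; C=1.
f must satisfy (2*k + 6)·f(k+1) − (k + 3)·f(k) = 1.
deg f ≤ -1 (via 1,1,0).
Bound -1 < 0, so the key equation has no polynomial solution.

none (Gosper's algorithm certifies no s_k)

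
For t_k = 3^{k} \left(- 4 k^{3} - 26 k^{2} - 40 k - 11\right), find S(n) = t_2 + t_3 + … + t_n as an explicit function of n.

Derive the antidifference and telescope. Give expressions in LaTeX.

The ratio is 3*(4*k**3 + 38*k**2 + 104*k + 81)/(4*k**3 + 26*k**2 + 40*k + 11).
A = 3, B = 1, C = k**3 + 13*k**2/2 + 10*k + 11/4.
Need (3)·f(k+1) − (1)·f(k) = k**3 + 13*k**2/2 + 10*k + 11/4.
Degrees (0,0,3) ⇒ d ≤ 3.
Coefficient equations give f(k) = (k + 2)*(2*k**2 - 1)/4.
Certificate R = B(k−1)f/C = (k + 2)*(2*k**2 - 1)/(4*k**3 + 26*k**2 + 40*k + 11) gives s_k = 3**k*(-2*k**3 - 4*k**2 + k + 2).
Verify: 3**k*(-4*k**3 - 26*k**2 - 40*k - 11) matches t_k.
Telescope: S(n) = s_(n+1) − s_(2) = 3**(n + 1)*(-2*n**3 - 10*n**2 - 13*n - 3) − (-252) = -6*3**n*n**3 - 30*3**n*n**2 - 39*3**n*n - 9*3**n + 252.

S(n) = - 6 \cdot 3^{n} n^{3} - 30 \cdot 3^{n} n^{2} - 39 \cdot 3^{n} n - 9 \cdot 3^{n} + 252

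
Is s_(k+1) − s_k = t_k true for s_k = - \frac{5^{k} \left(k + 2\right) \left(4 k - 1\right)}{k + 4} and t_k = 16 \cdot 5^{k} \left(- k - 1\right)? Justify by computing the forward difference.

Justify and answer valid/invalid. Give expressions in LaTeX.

Invalid: residual \frac{5^{k} \left(32 k^{2} + 152 k + 130\right)}{k^{2} + 9 k + 20} ≠ 0.

s_(k+1) = -5**(k + 1)*(k + 3)*(4*k + 3)/(k + 5)
s_(k+1) − s_k = 5**k*(-16*k**3 - 128*k**2 - 312*k - 190)/(k**2 + 9*k + 20)
(s_(k+1) − s_k) − t_k = 5**k*(32*k**2 + 152*k + 130)/(k**2 + 9*k + 20)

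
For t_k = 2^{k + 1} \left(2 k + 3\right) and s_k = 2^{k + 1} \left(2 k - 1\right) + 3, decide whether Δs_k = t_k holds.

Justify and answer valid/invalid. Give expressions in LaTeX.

s_(k+1) = 2**(k + 2)*(2*k + 1) + 3
s_(k+1) − s_k = 2**(k + 1)*(2*k + 3)
(s_(k+1) − s_k) − t_k = 0

Valid: the claim telescopes to t_k.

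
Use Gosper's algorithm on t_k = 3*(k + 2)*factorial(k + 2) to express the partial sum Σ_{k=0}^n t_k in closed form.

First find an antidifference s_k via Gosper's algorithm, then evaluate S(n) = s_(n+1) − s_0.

Step 1: r(k) = (k + 3)**2/(k + 2).
So A=k + 3 and B=1, with C=k + 2.
f must satisfy (k + 3)·f(k+1) − (1)·f(k) = k + 2.
deg f ≤ 0 (via 1,0,1).
A polynomial solution: f(k) = 1.
Get s_k = R·t_k = 3*factorial(k + 2) with R(k) = B(k−1)f(k)/C(k) = 1/(k + 2).
Verify: 3*(k + 2)*factorial(k + 2) matches t_k.
Telescope: S(n) = s_(n+1) − s_(0) = 3*factorial(n + 3) − (6) = 3*factorial(n + 3) - 6.

S(n) = 3*factorial(n + 3) - 6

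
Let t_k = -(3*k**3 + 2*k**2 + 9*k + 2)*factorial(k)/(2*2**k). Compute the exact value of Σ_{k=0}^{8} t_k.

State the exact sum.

Σ = -331695/2

r(k) = (3*k**4 + 14*k**3 + 33*k**2 + 38*k + 16)/(2*(3*k**3 + 2*k**2 + 9*k + 2)) after simplifying.
Factor: A=k/2 + 1/2; B=1; C=k**3 + 2*k**2/3 + 3*k + 2/3.
Set up (k/2 + 1/2)·f(k+1) − (1)·f(k) − (k**3 + 2*k**2/3 + 3*k + 2/3) = 0.
Bound: deg f ≤ 2.
A polynomial solution: f(k) = 2*k*(3*k - 1)/3.
Certificate R = B(k−1)f/C = 2*k*(3*k - 1)/(3*k**3 + 2*k**2 + 9*k + 2) gives s_k = -k*(3*k - 1)*factorial(k)/2**k.
Δs = -(3*k**3 + 2*k**2 + 9*k + 2)*factorial(k)/(2*2**k), as required.
Σ_(k=0)^(8) t_k = s_(9) − s_(0) = -331695/2 − (0) = -331695/2.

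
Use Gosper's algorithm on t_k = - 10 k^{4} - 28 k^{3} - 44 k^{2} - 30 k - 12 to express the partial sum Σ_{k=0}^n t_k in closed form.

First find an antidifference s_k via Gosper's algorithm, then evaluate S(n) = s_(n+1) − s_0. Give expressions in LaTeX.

S(n) = - 2 n^{5} - 12 n^{4} - 32 n^{3} - 44 n^{2} - 34 n - 12

The ratio is (5*k**4 + 34*k**3 + 94*k**2 + 121*k + 62)/(5*k**4 + 14*k**3 + 22*k**2 + 15*k + 6).
Take A(k)=1, B(k)=1, C(k)=k**4 + 14*k**3/5 + 22*k**2/5 + 3*k + 6/5.
Key eq: (1)·f(k+1) = (1)·f(k) + (k**4 + 14*k**3/5 + 22*k**2/5 + 3*k + 6/5).
From deg A=0, deg B=0, deg C=4: d=5.
Solving with deg f ≤ 5: f(k) = k*(k**4 + k**3 + 2*k**2 + 2)/5.
So s_k = (B(k−1)f/C)·t_k = (k*(k**4 + k**3 + 2*k**2 + 2)/(5*k**4 + 14*k**3 + 22*k**2 + 15*k + 6))·t_k = 2*k*(-k**4 - k**3 - 2*k**2 - 2).
s_(k+1) − s_k = -10*k**4 - 28*k**3 - 44*k**2 - 30*k - 12 = t_k.
Telescope: S(n) = s_(n+1) − s_(0) = -2*n**5 - 12*n**4 - 32*n**3 - 44*n**2 - 34*n - 12 − (0) = -2*n**5 - 12*n**4 - 32*n**3 - 44*n**2 - 34*n - 12.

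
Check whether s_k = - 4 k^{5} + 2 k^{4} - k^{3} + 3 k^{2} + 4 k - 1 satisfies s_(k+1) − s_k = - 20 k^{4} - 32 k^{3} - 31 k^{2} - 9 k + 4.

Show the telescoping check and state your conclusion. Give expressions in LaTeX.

s_(k+1) = -4*k**5 - 18*k**4 - 33*k**3 - 28*k**2 - 5*k + 3
s_(k+1) − s_k = -20*k**4 - 32*k**3 - 31*k**2 - 9*k + 4
(s_(k+1) − s_k) − t_k = 0

valid (s_(k+1) − s_k reduces to t_k)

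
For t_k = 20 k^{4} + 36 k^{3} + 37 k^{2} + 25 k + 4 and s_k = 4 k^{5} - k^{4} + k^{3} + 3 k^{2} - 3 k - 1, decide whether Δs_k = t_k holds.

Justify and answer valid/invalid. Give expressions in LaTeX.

valid; difference matches t_k

s_(k+1) = 4*k**5 + 19*k**4 + 37*k**3 + 40*k**2 + 22*k + 3
s_(k+1) − s_k = 20*k**4 + 36*k**3 + 37*k**2 + 25*k + 4
(s_(k+1) − s_k) − t_k = 0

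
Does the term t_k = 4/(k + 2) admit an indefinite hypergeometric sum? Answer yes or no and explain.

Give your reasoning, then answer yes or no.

The ratio is (k + 2)/(k + 3).
Take A(k)=k + 2, B(k)=k + 3, C(k)=1.
Set up (k + 2)·f(k+1) − (k + 2)·f(k) − (1) = 0.
d = 0 from the (1,1,0) case.
f = c0 ⇒ A·f(k+1) − B(k−1)·f(k) − C = -1. The system {-1 = 0} is inconsistent; no antidifference.

No — key equation has no polynomial f.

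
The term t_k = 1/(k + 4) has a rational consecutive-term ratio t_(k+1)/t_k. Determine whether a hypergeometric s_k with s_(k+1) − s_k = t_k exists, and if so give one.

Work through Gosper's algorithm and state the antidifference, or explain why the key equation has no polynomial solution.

none (Gosper's algorithm certifies no s_k)

t_(k+1)/t_k = (k + 4)/(k + 5).
Factor: A=k + 4; B=k + 5; C=1.
Key eq: (k + 4)·f(k+1) = (k + 4)·f(k) + (1).
d = 0 from the (1,1,0) case.
Write f(k) = c0. Then LHS − RHS = -1, requiring -1 = 0: contradictory. No certificate.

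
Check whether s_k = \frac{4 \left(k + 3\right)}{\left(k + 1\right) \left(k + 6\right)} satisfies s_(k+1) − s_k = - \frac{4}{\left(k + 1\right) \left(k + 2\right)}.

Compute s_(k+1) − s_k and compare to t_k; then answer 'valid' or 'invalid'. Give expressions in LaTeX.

s_(k+1) = 4*(k + 4)/((k + 2)*(k + 7))
s_(k+1) − s_k = 4*(-k**2 - 7*k - 18)/(k**4 + 16*k**3 + 83*k**2 + 152*k + 84)
(s_(k+1) − s_k) − t_k = 24*(k + 4)/(k**4 + 16*k**3 + 83*k**2 + 152*k + 84)

Invalid: residual \frac{24 \left(k + 4\right)}{k^{4} + 16 k^{3} + 83 k^{2} + 152 k + 84} ≠ 0.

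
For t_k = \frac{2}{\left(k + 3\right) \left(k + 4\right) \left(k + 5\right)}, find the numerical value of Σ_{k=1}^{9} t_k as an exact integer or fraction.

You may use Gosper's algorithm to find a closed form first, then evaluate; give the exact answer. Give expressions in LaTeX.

t_(k+1)/t_k = (k + 3)/(k + 6).
Normal form (A,B,C) = (k + 3, k + 6, 1).
f must satisfy (k + 3)·f(k+1) − (k + 5)·f(k) = 1.
deg f ≤ 2 (via 1,1,0).
Coefficient equations give f(k) = k*(k + 7)/24.
Get s_k = R·t_k = k*(k + 7)/(12*(k + 3)*(k + 4)) with R(k) = B(k−1)f(k)/C(k) = k*(k + 5)*(k + 7)/24.
Verify: 2/(k**3 + 12*k**2 + 47*k + 60) matches t_k.
Σ_(k=1)^(9) t_k = s_(10) − s_(1) = 85/1092 − (1/30) = 81/1820.

Σ = 81/1820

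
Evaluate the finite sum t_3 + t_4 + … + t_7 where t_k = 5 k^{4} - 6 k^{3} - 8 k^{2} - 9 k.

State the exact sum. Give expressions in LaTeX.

t_(k+1)/t_k = (5*k**4 + 14*k**3 + 4*k**2 - 23*k - 18)/(k*(5*k**3 - 6*k**2 - 8*k - 9)).
A = 1, B = 1, C = k**4 - 6*k**3/5 - 8*k**2/5 - 9*k/5.
Need (1)·f(k+1) − (1)·f(k) = k**4 - 6*k**3/5 - 8*k**2/5 - 9*k/5.
Degrees (0,0,4) ⇒ d ≤ 5.
Match coefficients ⇒ f(k) = k*(k - 1)*(k**3 - 3*k**2 - k - 3)/5.
So s_k = (B(k−1)f/C)·t_k = ((k - 1)*(k**3 - 3*k**2 - k - 3)/(5*k**3 - 6*k**2 - 8*k - 9))·t_k = k*(k**4 - 4*k**3 + 2*k**2 - 2*k + 3).
Δs = k*(5*k**3 - 6*k**2 - 8*k - 9), as required.
Sum = s_(8) − s_(3); s_(8) = 17304, s_(3) = -36 ⇒ 17340.

Σ = 17340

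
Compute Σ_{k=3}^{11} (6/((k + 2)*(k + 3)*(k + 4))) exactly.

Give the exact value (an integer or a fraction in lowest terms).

Σ = 3/35

Step 1: r(k) = (k + 2)/(k + 5).
Factor: A=k + 2; B=k + 5; C=1.
Set up (k + 2)·f(k+1) − (k + 4)·f(k) − (1) = 0.
From deg A=1, deg B=1, deg C=0: d=2.
Solve for f: f(k) = k*(k + 5)/12 (degree 2 ≤ 2).
Then R = B(k−1)f/C = k*(k + 4)*(k + 5)/12, so s_k = R(k)·t_k = k*(k + 5)/(2*(k + 2)*(k + 3)).
Δs = 6/(k**3 + 9*k**2 + 26*k + 24), as required.
Telescoping: Σ = s_(12) − s_(3) = 17/35 − (2/5) = 3/35.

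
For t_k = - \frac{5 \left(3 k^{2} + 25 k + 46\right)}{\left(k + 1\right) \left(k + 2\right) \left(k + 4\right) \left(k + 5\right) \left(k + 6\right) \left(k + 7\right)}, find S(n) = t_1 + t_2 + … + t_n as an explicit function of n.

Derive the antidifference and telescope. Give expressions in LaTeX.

S(n) = \frac{n \left(- n^{2} - 14 n - 59\right)}{14 \left(n^{3} + 14 n^{2} + 59 n + 70\right)}

Compute t_(k+1)/t_k: get (k + 1)*(k + 4)*(25*k + 3*(k + 1)**2 + 71)/((k + 3)*(k + 8)*(3*k**2 + 25*k + 46)).
Factor: A=k + 1; B=k + 8; C=k**3 + 34*k**2/3 + 121*k/3 + 46.
Need (k + 1)·f(k+1) − (k + 7)·f(k) = k**3 + 34*k**2/3 + 121*k/3 + 46.
d = 6 from the (1,1,3) case.
Coefficient equations give f(k) = k*(k + 2)*(k + 3)*(k + 5)*(k**2 + 11*k + 34)/72.
Certificate R = B(k−1)f/C = k*(k + 2)*(k + 5)*(k + 7)*(k**2 + 11*k + 34)/(24*(3*k**2 + 25*k + 46)) gives s_k = 5*k*(-k**2 - 11*k - 34)/(24*(k**3 + 11*k**2 + 34*k + 24)).
Verify: 5*(-3*k**2 - 25*k - 46)/(k**6 + 25*k**5 + 247*k**4 + 1219*k**3 + 3112*k**2 + 3796*k + 1680) matches t_k.
Telescope: S(n) = s_(n+1) − s_(1) = 5*(-n**3 - 14*n**2 - 59*n - 46)/(24*(n**3 + 14*n**2 + 59*n + 70)) − (-23/168) = n*(-n**2 - 14*n - 59)/(14*(n**3 + 14*n**2 + 59*n + 70)).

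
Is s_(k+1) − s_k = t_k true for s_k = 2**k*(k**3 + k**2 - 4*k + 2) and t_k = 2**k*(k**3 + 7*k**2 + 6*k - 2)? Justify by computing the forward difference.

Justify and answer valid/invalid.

Valid — Δs_k = t_k.

s_(k+1) = 2**(k + 1)*k*(k**2 + 4*k + 1)
s_(k+1) − s_k = 2**k*(k**3 + 7*k**2 + 6*k - 2)
(s_(k+1) − s_k) − t_k = 0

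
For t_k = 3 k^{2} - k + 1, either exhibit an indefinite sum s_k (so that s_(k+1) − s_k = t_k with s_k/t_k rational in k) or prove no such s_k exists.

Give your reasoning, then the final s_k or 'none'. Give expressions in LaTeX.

Compute t_(k+1)/t_k: get (-k + 3*(k + 1)**2)/(3*k**2 - k + 1).
Normal form (A,B,C) = (1, 1, k**2 - k/3 + 1/3).
f must satisfy (1)·f(k+1) − (1)·f(k) = k**2 - k/3 + 1/3.
Degrees (0,0,2) ⇒ d ≤ 3.
Coefficient equations give f(k) = k*(k**2 - 2*k + 2)/3.
R(k) = B(k−1)·f(k)/C(k) = k*(k**2 - 2*k + 2)/(3*k**2 - k + 1); s_k = R·t_k = k*(k**2 - 2*k + 2).
s_(k+1) − s_k = 3*k**2 - k + 1 = t_k.

s_k = k \left(k^{2} - 2 k + 2\right)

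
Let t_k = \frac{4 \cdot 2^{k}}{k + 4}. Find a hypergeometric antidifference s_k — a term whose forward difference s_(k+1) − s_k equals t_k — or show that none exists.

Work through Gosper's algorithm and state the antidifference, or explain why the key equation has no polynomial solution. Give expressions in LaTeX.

The ratio is 2*(k + 4)/(k + 5).
Factor: A=2*k + 8; B=k + 5; C=1.
f must satisfy (2*k + 8)·f(k+1) − (k + 4)·f(k) = 1.
deg f ≤ -1 (via 1,1,0).
Bound -1 < 0, so the key equation has no polynomial solution.

not Gosper-summable; s_k does not exist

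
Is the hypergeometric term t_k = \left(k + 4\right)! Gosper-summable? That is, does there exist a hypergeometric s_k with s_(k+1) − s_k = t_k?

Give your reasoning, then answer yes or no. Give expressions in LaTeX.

No — t_k has no hypergeometric antidifference.

Step 1: r(k) = k + 5.
Take A(k)=k + 5, B(k)=1, C(k)=1.
Need (k + 5)·f(k+1) − (1)·f(k) = 1.
Degrees (1,0,0) ⇒ d ≤ -1.
Bound -1 < 0, so the key equation has no polynomial solution.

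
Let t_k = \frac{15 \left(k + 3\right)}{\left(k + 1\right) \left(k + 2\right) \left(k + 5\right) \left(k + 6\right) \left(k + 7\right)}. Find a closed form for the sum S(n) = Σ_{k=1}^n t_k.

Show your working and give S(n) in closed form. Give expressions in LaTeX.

S(n) = \frac{5 n \left(n^{2} + 15 n + 68\right)}{84 \left(n^{3} + 15 n^{2} + 68 n + 84\right)}

t_(k+1)/t_k = (k + 1)*(k + 4)*(k + 5)/((k + 3)**2*(k + 8)).
Normal form (A,B,C) = (k + 1, k + 8, k**3 + 10*k**2 + 33*k + 36).
Solve (k + 1)·f(k+1) − (k + 7)·f(k) = k**3 + 10*k**2 + 33*k + 36.
From deg A=1, deg B=1, deg C=3: d=6.
Coefficient equations give f(k) = k*(k + 2)*(k + 3)*(k + 4)*(k**2 + 12*k + 41)/90.
Certificate R = B(k−1)f/C = k*(k + 2)*(k + 7)*(k**2 + 12*k + 41)/(90*(k + 3)) gives s_k = k*(k**2 + 12*k + 41)/(6*(k**3 + 12*k**2 + 41*k + 30)).
s_(k+1) − s_k = 15*(k + 3)/(k**5 + 21*k**4 + 163*k**3 + 567*k**2 + 844*k + 420) = t_k.
Telescope: S(n) = s_(n+1) − s_(1) = (n**3 + 15*n**2 + 68*n + 54)/(6*(n**3 + 15*n**2 + 68*n + 84)) − (3/28) = 5*n*(n**2 + 15*n + 68)/(84*(n**3 + 15*n**2 + 68*n + 84)).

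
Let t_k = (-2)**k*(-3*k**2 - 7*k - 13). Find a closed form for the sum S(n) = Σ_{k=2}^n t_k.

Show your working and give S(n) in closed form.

Ratio r(k) = 2*(-3*k**2 - 13*k - 23)/(3*k**2 + 7*k + 13).
Factor: A=-2; B=1; C=k**2 + 7*k/3 + 13/3.
Solve (-2)·f(k+1) − (1)·f(k) = k**2 + 7*k/3 + 13/3.
Bound: deg f ≤ 2.
Match coefficients ⇒ f(k) = -(k**2 + k + 3)/3.
Get s_k = R·t_k = (-2)**k*(k**2 + k + 3) with R(k) = B(k−1)f(k)/C(k) = -(k**2 + k + 3)/(3*k**2 + 7*k + 13).
Check: Δs_k = (-2)**k*(-3*k**2 - 7*k - 13). ✓
Evaluate: s_(n+1) = (-2)**(n + 1)*(n**2 + 3*n + 5); subtract s_(2) = 36 ⇒ S(n) = -2*(-2)**n*n**2 - 6*(-2)**n*n - 10*(-2)**n - 36.

S(n) = -2*(-2)**n*n**2 - 6*(-2)**n*n - 10*(-2)**n - 36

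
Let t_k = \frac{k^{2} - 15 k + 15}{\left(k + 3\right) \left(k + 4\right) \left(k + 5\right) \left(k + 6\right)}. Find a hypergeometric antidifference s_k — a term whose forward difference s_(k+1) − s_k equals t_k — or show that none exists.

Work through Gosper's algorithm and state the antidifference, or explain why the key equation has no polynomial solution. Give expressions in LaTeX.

Step 1: r(k) = -(k + 3)*(15*k - (k + 1)**2)/((k + 7)*(k**2 - 15*k + 15)).
So A=k + 3 and B=k + 7, with C=k**2 - 15*k + 15.
Key eq: (k + 3)·f(k+1) = (k + 6)·f(k) + (k**2 - 15*k + 15).
Degrees (1,1,2) ⇒ d ≤ 3.
A polynomial solution: f(k) = k*(k**2 - 18*k + 167)/30.
Then R = B(k−1)f/C = k*(k + 6)*(k**2 - 18*k + 167)/(30*(k**2 - 15*k + 15)), so s_k = R(k)·t_k = k*(k**2 - 18*k + 167)/(30*(k + 3)*(k + 4)*(k + 5)).
Verify: (k**2 - 15*k + 15)/(k**4 + 18*k**3 + 119*k**2 + 342*k + 360) matches t_k.

s_k = \frac{k \left(k^{2} - 18 k + 167\right)}{30 \left(k + 3\right) \left(k + 4\right) \left(k + 5\right)}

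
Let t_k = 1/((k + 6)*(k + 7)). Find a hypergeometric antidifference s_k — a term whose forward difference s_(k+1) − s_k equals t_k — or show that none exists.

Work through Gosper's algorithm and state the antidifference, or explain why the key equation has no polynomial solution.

Ratio r(k) = (k + 6)/(k + 8).
A = k + 6, B = k + 8, C = 1.
Solve (k + 6)·f(k+1) − (k + 7)·f(k) = 1.
Bound: deg f ≤ 1.
Solving with deg f ≤ 1: f(k) = k/6.
Certificate R = B(k−1)f/C = k*(k + 7)/6 gives s_k = k/(6*(k + 6)).
s_(k+1) − s_k = 1/(k**2 + 13*k + 42) = t_k.

s_k = k/(6*(k + 6))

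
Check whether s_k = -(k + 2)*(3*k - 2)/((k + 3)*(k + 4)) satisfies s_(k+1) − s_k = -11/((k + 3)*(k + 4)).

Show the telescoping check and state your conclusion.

Invalid: residual 2*(13 - 3*k)/(k**3 + 12*k**2 + 47*k + 60) ≠ 0.

s_(k+1) = -(k + 3)*(3*k + 1)/((k + 4)*(k + 5))
s_(k+1) − s_k = (-17*k - 29)/(k**3 + 12*k**2 + 47*k + 60)
(s_(k+1) − s_k) − t_k = 2*(13 - 3*k)/(k**3 + 12*k**2 + 47*k + 60)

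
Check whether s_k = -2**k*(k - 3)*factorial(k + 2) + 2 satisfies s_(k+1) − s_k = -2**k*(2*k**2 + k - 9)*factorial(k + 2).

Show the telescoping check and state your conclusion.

s_(k+1) = -2**(k + 1)*(k - 2)*factorial(k + 3) + 2
s_(k+1) − s_k = -2**k*(2*k**2 + k - 9)*factorial(k + 2)
(s_(k+1) − s_k) − t_k = 0

Valid — Δs_k = t_k.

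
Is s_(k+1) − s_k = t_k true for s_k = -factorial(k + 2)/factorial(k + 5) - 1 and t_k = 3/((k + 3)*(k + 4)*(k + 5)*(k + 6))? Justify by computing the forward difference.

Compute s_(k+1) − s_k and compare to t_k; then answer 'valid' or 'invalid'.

Valid — Δs_k = t_k.

s_(k+1) = -factorial(k + 3)/factorial(k + 6) - 1
s_(k+1) − s_k = 3/((k + 3)*(k + 4)*(k + 5)*(k + 6))
(s_(k+1) − s_k) − t_k = 0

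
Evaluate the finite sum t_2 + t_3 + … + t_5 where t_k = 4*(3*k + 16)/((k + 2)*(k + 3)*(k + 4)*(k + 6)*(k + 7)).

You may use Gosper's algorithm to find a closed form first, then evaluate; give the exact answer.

The ratio is (k + 2)*(k + 6)*(3*k + 19)/((k + 5)*(k + 8)*(3*k + 16)).
A = k + 2, B = k + 8, C = k**2 + 31*k/3 + 80/3.
Need (k + 2)·f(k+1) − (k + 7)·f(k) = k**2 + 31*k/3 + 80/3.
deg f ≤ 5 (via 1,1,2).
Coefficient equations give f(k) = k*(k + 4)*(k + 5)*(k**2 + 11*k + 36)/108.
R(k) = B(k−1)·f(k)/C(k) = k*(k + 4)*(k + 7)*(k**2 + 11*k + 36)/(36*(3*k + 16)); s_k = R·t_k = k*(k**2 + 11*k + 36)/(9*(k**3 + 11*k**2 + 36*k + 36)).
Verify: 4*(3*k + 16)/(k**5 + 22*k**4 + 185*k**3 + 740*k**2 + 1404*k + 1008) matches t_k.
Evaluate s at k=6 and k=2: 23/216 and 31/360; difference 11/540.

Σ = 11/540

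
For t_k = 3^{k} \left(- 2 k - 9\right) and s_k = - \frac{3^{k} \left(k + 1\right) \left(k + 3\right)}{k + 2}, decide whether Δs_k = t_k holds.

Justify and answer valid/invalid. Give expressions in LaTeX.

Invalid: residual \frac{3^{k} \left(2 k^{2} + 12 k + 15\right)}{k^{2} + 5 k + 6} ≠ 0.

s_(k+1) = -3**(k + 1)*(k + 2)*(k + 4)/(k + 3)
s_(k+1) − s_k = 3**k*(-2*k**3 - 17*k**2 - 45*k - 39)/(k**2 + 5*k + 6)
(s_(k+1) − s_k) − t_k = 3**k*(2*k**2 + 12*k + 15)/(k**2 + 5*k + 6)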